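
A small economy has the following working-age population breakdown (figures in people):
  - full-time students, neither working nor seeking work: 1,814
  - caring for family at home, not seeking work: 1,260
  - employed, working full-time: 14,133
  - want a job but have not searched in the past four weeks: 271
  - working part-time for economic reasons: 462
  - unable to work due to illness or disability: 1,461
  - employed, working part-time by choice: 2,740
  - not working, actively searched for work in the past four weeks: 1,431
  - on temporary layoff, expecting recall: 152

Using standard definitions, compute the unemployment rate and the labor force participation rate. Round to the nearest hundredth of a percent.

Unemployment rate ≈ 8.37%; labor force participation rate ≈ 79.74%.

Employed = 14,133 + 462 + 2,740 = 17,335 (anyone who worked, including part-time for economic reasons, counts as employed).
Unemployed = 1,431 + 152 = 1,583 (jobless and actively searching, or on temporary layoff).
Labor force = 17,335 + 1,583 = 18,918.
Not in labor force = 1,814 + 1,260 + 271 + 1,461 = 4,806 (those not working and not actively searching are outside the labor force — including those who want a job but have given up searching).
Civilian working-age population = 18,918 + 4,806 = 23,724.
Unemployment rate = 1,583 / 18,918 = 8.37%.
Labor force participation rate = 18,918 / 23,724 = 79.74%.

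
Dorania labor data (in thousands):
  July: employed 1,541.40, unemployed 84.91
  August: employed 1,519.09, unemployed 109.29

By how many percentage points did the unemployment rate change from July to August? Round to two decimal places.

The unemployment rate changed by +1.49 percentage points.

July: labor force = 1,541.40 + 84.91 = 1,626.31; u = 84.91/1,626.31 = 5.22%.
August: labor force = 1,519.09 + 109.29 = 1,628.38; u = 109.29/1,628.38 = 6.71%.
Change = 6.71% − 5.22% = +1.49 pp.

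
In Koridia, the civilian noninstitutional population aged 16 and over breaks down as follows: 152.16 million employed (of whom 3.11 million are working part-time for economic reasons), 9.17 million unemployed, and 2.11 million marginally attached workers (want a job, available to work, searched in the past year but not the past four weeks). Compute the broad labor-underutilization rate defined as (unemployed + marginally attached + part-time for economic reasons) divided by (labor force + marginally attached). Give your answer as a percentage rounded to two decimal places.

Labor force = 152.16 + 9.17 = 161.33 million.
Numerator = 9.17 + 2.11 + 3.11 = 14.39 million.
Denominator = 161.33 + 2.11 = 163.44 million.
Broad rate = 14.39 / 163.44 = 8.80%.

Broad underutilization rate ≈ 8.80%.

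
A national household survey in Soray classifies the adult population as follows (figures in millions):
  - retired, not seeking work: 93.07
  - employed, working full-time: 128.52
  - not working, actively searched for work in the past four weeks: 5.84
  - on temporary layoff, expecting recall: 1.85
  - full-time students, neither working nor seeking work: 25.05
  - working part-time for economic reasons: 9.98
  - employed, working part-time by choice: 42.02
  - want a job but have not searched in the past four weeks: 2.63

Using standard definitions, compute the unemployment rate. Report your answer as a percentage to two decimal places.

Employed = 128.52 + 9.98 + 42.02 = 180.52 million (anyone who worked, including part-time for economic reasons, counts as employed).
Unemployed = 5.84 + 1.85 = 7.69 million (jobless and actively searching, or on temporary layoff).
Labor force = 180.52 + 7.69 = 188.21 million.
Unemployment rate = 7.69 / 188.21 = 4.09%.

Unemployment rate ≈ 4.09%.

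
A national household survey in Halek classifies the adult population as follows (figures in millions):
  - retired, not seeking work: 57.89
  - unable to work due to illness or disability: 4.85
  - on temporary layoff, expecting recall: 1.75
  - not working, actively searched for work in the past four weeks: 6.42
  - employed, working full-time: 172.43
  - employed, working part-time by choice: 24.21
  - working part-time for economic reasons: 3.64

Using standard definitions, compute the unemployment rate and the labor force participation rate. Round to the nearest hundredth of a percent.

Unemployment rate ≈ 3.92%; labor force participation rate ≈ 76.86%.

Employed = 172.43 + 24.21 + 3.64 = 200.28 million (anyone who worked, including part-time for economic reasons, counts as employed).
Unemployed = 1.75 + 6.42 = 8.17 million (jobless and actively searching, or on temporary layoff).
Labor force = 200.28 + 8.17 = 208.45 million.
Not in labor force = 57.89 + 4.85 = 62.74 million (those not working and not actively searching are outside the labor force).
Civilian working-age population = 208.45 + 62.74 = 271.19 million.
Unemployment rate = 8.17 / 208.45 = 3.92%.
Labor force participation rate = 208.45 / 271.19 = 76.86%.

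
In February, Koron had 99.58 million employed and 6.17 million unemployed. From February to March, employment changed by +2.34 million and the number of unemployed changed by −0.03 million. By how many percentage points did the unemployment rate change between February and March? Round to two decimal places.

February: labor force = 99.58 + 6.17 = 105.75; u = 6.17/105.75 = 5.83%.
March: labor force = 101.92 + 6.14 = 108.06; u = 6.14/108.06 = 5.68%.
Change = 5.68% − 5.83% = −0.15 pp.

The unemployment rate changed by −0.15 percentage points.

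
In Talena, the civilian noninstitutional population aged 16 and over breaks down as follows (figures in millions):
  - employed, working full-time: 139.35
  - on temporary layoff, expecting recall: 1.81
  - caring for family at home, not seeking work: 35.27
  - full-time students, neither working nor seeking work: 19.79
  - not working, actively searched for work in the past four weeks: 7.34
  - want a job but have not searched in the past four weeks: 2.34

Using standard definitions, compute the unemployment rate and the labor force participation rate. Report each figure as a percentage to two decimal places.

Unemployment rate ≈ 6.16%; labor force participation rate ≈ 72.12%.

Employed = 139.35 million.
Unemployed = 1.81 + 7.34 = 9.15 million (jobless and actively searching, or on temporary layoff).
Labor force = 139.35 + 9.15 = 148.50 million.
Not in labor force = 35.27 + 19.79 + 2.34 = 57.40 million (those not working and not actively searching are outside the labor force — including those who want a job but have given up searching).
Civilian working-age population = 148.50 + 57.40 = 205.90 million.
Unemployment rate = 9.15 / 148.50 = 6.16%.
Labor force participation rate = 148.50 / 205.90 = 72.12%.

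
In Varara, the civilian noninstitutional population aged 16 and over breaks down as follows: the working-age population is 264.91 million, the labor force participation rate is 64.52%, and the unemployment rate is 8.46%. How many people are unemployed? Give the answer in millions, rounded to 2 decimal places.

Labor force = 0.6452 × 264.91 = 170.92 million.
Unemployed = 0.0846 × 170.92 ≈ 14.46 million.

About 14.46 million are unemployed.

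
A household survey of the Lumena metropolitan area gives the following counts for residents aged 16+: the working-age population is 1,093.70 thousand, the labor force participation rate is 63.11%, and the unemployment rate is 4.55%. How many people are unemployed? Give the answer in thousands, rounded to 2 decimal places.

Labor force = 0.6311 × 1,093.70 = 690.23 thousand.
Unemployed = 0.0455 × 690.23 ≈ 31.41 thousand.

About 31.41 thousand are unemployed.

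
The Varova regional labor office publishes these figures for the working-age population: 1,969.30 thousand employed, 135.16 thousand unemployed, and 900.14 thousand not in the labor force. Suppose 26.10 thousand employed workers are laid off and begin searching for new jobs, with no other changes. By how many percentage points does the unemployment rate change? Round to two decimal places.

The unemployment rate changes by +1.24 percentage points.

Initially, labor force = 1,969.30 + 135.16 = 2,104.46 thousand, so u = 135.16/2,104.46 = 6.42%.
After the change, employed falls and unemployed rises by 26.10; labor force unchanged → E = 1,943.20, U = 161.26, labor force = 2,104.46 thousand.
New unemployment rate = 161.26 / 2,104.46 = 7.66%.
Change = 7.66% − 6.42% = +1.24 percentage points.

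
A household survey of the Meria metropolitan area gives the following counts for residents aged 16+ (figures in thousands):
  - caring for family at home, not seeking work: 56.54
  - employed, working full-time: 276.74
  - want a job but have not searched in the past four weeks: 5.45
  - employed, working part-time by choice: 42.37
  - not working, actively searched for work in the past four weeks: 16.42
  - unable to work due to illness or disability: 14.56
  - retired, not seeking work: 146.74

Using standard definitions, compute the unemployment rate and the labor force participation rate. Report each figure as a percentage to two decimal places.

Employed = 276.74 + 42.37 = 319.11 thousand.
Unemployed = 16.42 thousand.
Labor force = 319.11 + 16.42 = 335.53 thousand.
Not in labor force = 56.54 + 5.45 + 14.56 + 146.74 = 223.29 thousand (those not working and not actively searching are outside the labor force — including those who want a job but have given up searching).
Civilian working-age population = 335.53 + 223.29 = 558.82 thousand.
Unemployment rate = 16.42 / 335.53 = 4.89%.
Labor force participation rate = 335.53 / 558.82 = 60.04%.

Unemployment rate ≈ 4.89%; labor force participation rate ≈ 60.04%.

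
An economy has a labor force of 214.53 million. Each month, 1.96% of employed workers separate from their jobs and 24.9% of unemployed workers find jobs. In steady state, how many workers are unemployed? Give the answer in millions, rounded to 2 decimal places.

About 15.65 million are unemployed in steady state.

Steady-state unemployment rate u* = s/(s+f) = 1.96/(1.96+24.9) = 0.072971.
Unemployed = u* × labor force = 0.072971 × 214.53 ≈ 15.65 million.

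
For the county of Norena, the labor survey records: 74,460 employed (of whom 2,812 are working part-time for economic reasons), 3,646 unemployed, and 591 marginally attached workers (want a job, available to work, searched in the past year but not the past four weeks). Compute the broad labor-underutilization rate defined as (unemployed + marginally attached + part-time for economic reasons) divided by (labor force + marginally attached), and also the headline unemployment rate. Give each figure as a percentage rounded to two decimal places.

Broad underutilization rate ≈ 8.96%; headline unemployment rate ≈ 4.67%.

Labor force = 74,460 + 3,646 = 78,106.
Numerator = 3,646 + 591 + 2,812 = 7,049.
Denominator = 78,106 + 591 = 78,697.
Broad rate = 7,049 / 78,697 = 8.96%.
Headline unemployment rate = 3,646 / 78,106 = 4.67%.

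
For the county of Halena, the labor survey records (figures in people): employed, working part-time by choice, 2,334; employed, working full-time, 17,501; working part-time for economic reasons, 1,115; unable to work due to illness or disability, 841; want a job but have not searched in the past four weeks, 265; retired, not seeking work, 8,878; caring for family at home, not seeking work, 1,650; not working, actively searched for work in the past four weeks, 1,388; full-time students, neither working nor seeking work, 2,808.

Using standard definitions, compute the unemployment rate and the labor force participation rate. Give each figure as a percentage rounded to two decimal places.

Employed = 2,334 + 17,501 + 1,115 = 20,950 (anyone who worked, including part-time for economic reasons, counts as employed).
Unemployed = 1,388.
Labor force = 20,950 + 1,388 = 22,338.
Not in labor force = 841 + 265 + 8,878 + 1,650 + 2,808 = 14,442 (those not working and not actively searching are outside the labor force — including those who want a job but have given up searching).
Civilian working-age population = 22,338 + 14,442 = 36,780.
Unemployment rate = 1,388 / 22,338 = 6.21%.
Labor force participation rate = 22,338 / 36,780 = 60.73%.

Unemployment rate ≈ 6.21%; labor force participation rate ≈ 60.73%.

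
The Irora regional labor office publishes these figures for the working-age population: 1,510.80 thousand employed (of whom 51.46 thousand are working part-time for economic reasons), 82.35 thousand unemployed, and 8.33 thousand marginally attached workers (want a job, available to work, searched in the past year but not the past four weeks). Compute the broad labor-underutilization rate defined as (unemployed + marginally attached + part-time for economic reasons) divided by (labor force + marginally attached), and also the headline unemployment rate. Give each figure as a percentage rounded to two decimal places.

Broad underutilization rate ≈ 8.88%; headline unemployment rate ≈ 5.17%.

Labor force = 1,510.80 + 82.35 = 1,593.15 thousand.
Numerator = 82.35 + 8.33 + 51.46 = 142.14 thousand.
Denominator = 1,593.15 + 8.33 = 1,601.48 thousand.
Broad rate = 142.14 / 1,601.48 = 8.88%.
Headline unemployment rate = 82.35 / 1,593.15 = 5.17%.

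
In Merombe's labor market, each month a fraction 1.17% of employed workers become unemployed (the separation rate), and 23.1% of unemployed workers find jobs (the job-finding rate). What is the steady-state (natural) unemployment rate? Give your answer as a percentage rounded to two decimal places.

At steady state the flows balance: s·E = f·U, so U/(E+U) = s/(s+f).
u* = 1.17 / (1.17 + 23.1) = 1.17 / 24.27 = 4.82%.

Steady-state unemployment rate ≈ 4.82%.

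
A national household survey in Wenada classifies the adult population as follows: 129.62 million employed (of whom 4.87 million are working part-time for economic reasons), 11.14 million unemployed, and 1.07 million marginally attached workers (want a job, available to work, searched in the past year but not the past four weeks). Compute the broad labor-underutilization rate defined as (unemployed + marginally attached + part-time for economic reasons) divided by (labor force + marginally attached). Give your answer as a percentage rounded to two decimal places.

Broad underutilization rate ≈ 12.04%.

Labor force = 129.62 + 11.14 = 140.76 million.
Numerator = 11.14 + 1.07 + 4.87 = 17.08 million.
Denominator = 140.76 + 1.07 = 141.83 million.
Broad rate = 17.08 / 141.83 = 12.04%.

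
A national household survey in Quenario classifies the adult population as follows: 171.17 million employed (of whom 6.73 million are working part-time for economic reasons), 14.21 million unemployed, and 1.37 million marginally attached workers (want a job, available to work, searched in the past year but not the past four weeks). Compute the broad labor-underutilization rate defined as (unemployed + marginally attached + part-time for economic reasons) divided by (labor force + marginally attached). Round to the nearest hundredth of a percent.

Labor force = 171.17 + 14.21 = 185.38 million.
Numerator = 14.21 + 1.37 + 6.73 = 22.31 million.
Denominator = 185.38 + 1.37 = 186.75 million.
Broad rate = 22.31 / 186.75 = 11.95%.

Broad underutilization rate ≈ 11.95%.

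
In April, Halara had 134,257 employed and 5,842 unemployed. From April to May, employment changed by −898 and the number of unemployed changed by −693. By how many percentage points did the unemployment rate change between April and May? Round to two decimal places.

April: labor force = 134,257 + 5,842 = 140,099; u = 5,842/140,099 = 4.17%.
May: labor force = 133,359 + 5,149 = 138,508; u = 5,149/138,508 = 3.72%.
Change = 3.72% − 4.17% = −0.45 pp.

The unemployment rate changed by −0.45 percentage points.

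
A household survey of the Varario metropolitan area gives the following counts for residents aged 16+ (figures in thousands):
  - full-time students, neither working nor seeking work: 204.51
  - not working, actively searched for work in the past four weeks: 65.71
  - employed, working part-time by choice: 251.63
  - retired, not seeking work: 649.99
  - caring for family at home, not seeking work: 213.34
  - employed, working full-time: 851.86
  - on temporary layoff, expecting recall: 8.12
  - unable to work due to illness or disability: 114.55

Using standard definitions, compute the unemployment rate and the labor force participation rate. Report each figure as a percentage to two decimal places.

Employed = 251.63 + 851.86 = 1,103.49 thousand.
Unemployed = 65.71 + 8.12 = 73.83 thousand (jobless and actively searching, or on temporary layoff).
Labor force = 1,103.49 + 73.83 = 1,177.32 thousand.
Not in labor force = 204.51 + 649.99 + 213.34 + 114.55 = 1,182.39 thousand (those not working and not actively searching are outside the labor force).
Civilian working-age population = 1,177.32 + 1,182.39 = 2,359.71 thousand.
Unemployment rate = 73.83 / 1,177.32 = 6.27%.
Labor force participation rate = 1,177.32 / 2,359.71 = 49.89%.

Unemployment rate ≈ 6.27%; labor force participation rate ≈ 49.89%.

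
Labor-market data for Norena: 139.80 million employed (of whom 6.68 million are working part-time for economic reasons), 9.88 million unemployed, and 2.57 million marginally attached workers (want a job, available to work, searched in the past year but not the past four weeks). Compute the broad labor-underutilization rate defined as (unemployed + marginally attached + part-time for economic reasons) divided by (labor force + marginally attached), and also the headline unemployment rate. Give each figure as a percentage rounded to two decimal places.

Broad underutilization rate ≈ 12.56%; headline unemployment rate ≈ 6.60%.

Labor force = 139.80 + 9.88 = 149.68 million.
Numerator = 9.88 + 2.57 + 6.68 = 19.13 million.
Denominator = 149.68 + 2.57 = 152.25 million.
Broad rate = 19.13 / 152.25 = 12.56%.
Headline unemployment rate = 9.88 / 149.68 = 6.60%.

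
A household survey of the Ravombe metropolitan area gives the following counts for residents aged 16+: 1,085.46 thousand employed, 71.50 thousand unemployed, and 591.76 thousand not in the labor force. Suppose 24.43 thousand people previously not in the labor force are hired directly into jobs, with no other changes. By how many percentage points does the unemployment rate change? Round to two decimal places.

The unemployment rate changes by −0.13 percentage points.

Initially, labor force = 1,085.46 + 71.50 = 1,156.96 thousand, so u = 71.50/1,156.96 = 6.18%.
After the change, employed and labor force both rise by 24.43; unemployed unchanged → E = 1,109.89, U = 71.50, labor force = 1,181.39 thousand.
New unemployment rate = 71.50 / 1,181.39 = 6.05%.
Change = 6.05% − 6.18% = −0.13 percentage points.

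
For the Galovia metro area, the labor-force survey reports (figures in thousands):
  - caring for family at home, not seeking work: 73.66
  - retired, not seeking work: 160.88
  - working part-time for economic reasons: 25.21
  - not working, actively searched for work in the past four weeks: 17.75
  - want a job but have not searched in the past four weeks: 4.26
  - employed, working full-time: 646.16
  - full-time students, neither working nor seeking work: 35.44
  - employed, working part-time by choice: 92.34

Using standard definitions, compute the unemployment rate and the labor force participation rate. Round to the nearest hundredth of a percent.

Unemployment rate ≈ 2.27%; labor force participation rate ≈ 74.02%.

Employed = 25.21 + 646.16 + 92.34 = 763.71 thousand (anyone who worked, including part-time for economic reasons, counts as employed).
Unemployed = 17.75 thousand.
Labor force = 763.71 + 17.75 = 781.46 thousand.
Not in labor force = 73.66 + 160.88 + 4.26 + 35.44 = 274.24 thousand (those not working and not actively searching are outside the labor force — including those who want a job but have given up searching).
Civilian working-age population = 781.46 + 274.24 = 1,055.70 thousand.
Unemployment rate = 17.75 / 781.46 = 2.27%.
Labor force participation rate = 781.46 / 1,055.70 = 74.02%.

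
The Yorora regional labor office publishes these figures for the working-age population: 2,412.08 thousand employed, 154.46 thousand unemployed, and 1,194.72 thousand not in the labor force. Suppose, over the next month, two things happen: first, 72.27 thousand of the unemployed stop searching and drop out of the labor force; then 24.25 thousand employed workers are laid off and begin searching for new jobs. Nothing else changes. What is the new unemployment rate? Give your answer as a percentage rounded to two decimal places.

Initially, labor force = 2,412.08 + 154.46 = 2,566.54 thousand, so u = 154.46/2,566.54 = 6.02%.
After the first change, unemployed and labor force both fall by 72.27 → E = 2,412.08, U = 82.19, labor force = 2,494.27 thousand.
After the second change, employed falls and unemployed rises by 24.25; labor force unchanged → E = 2,387.83, U = 106.44, labor force = 2,494.27 thousand.
New unemployment rate = 106.44 / 2,494.27 = 4.27%.

New unemployment rate ≈ 4.27%.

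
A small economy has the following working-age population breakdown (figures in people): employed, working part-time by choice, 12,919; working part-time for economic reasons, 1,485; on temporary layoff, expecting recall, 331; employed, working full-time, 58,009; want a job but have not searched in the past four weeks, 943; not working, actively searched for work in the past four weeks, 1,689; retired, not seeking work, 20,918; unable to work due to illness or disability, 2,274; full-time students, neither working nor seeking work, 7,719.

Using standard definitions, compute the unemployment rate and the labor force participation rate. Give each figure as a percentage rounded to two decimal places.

Employed = 12,919 + 1,485 + 58,009 = 72,413 (anyone who worked, including part-time for economic reasons, counts as employed).
Unemployed = 331 + 1,689 = 2,020 (jobless and actively searching, or on temporary layoff).
Labor force = 72,413 + 2,020 = 74,433.
Not in labor force = 943 + 20,918 + 2,274 + 7,719 = 31,854 (those not working and not actively searching are outside the labor force — including those who want a job but have given up searching).
Civilian working-age population = 74,433 + 31,854 = 106,287.
Unemployment rate = 2,020 / 74,433 = 2.71%.
Labor force participation rate = 74,433 / 106,287 = 70.03%.

Unemployment rate ≈ 2.71%; labor force participation rate ≈ 70.03%.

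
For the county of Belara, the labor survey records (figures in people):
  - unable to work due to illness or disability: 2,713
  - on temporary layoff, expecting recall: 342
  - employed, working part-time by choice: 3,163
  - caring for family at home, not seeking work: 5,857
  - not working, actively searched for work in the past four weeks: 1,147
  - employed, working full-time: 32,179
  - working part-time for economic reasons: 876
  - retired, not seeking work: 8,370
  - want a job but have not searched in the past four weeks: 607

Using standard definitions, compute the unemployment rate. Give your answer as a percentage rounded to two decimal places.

Employed = 3,163 + 32,179 + 876 = 36,218 (anyone who worked, including part-time for economic reasons, counts as employed).
Unemployed = 342 + 1,147 = 1,489 (jobless and actively searching, or on temporary layoff).
Labor force = 36,218 + 1,489 = 37,707.
Unemployment rate = 1,489 / 37,707 = 3.95%.

Unemployment rate ≈ 3.95%.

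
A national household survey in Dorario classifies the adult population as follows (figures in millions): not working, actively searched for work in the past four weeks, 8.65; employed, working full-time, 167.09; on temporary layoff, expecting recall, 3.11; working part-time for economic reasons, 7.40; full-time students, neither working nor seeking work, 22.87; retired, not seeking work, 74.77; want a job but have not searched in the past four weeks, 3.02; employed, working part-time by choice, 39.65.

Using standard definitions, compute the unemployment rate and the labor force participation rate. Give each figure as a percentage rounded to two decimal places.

Unemployment rate ≈ 5.21%; labor force participation rate ≈ 69.18%.

Employed = 167.09 + 7.40 + 39.65 = 214.14 million (anyone who worked, including part-time for economic reasons, counts as employed).
Unemployed = 8.65 + 3.11 = 11.76 million (jobless and actively searching, or on temporary layoff).
Labor force = 214.14 + 11.76 = 225.90 million.
Not in labor force = 22.87 + 74.77 + 3.02 = 100.66 million (those not working and not actively searching are outside the labor force — including those who want a job but have given up searching).
Civilian working-age population = 225.90 + 100.66 = 326.56 million.
Unemployment rate = 11.76 / 225.90 = 5.21%.
Labor force participation rate = 225.90 / 326.56 = 69.18%.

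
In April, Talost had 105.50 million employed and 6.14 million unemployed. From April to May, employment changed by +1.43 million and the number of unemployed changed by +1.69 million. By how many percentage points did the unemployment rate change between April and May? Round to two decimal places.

April: labor force = 105.50 + 6.14 = 111.64; u = 6.14/111.64 = 5.50%.
May: labor force = 106.93 + 7.83 = 114.76; u = 7.83/114.76 = 6.82%.
Change = 6.82% − 5.50% = +1.32 pp.

The unemployment rate changed by +1.32 percentage points.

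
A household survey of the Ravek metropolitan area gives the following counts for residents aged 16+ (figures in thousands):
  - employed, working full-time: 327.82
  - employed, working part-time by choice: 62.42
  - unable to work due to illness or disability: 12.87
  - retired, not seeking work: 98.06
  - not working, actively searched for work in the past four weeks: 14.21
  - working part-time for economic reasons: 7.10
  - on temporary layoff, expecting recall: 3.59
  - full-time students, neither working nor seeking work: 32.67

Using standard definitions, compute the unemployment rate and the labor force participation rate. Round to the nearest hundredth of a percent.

Employed = 327.82 + 62.42 + 7.10 = 397.34 thousand (anyone who worked, including part-time for economic reasons, counts as employed).
Unemployed = 14.21 + 3.59 = 17.80 thousand (jobless and actively searching, or on temporary layoff).
Labor force = 397.34 + 17.80 = 415.14 thousand.
Not in labor force = 12.87 + 98.06 + 32.67 = 143.60 thousand (those not working and not actively searching are outside the labor force).
Civilian working-age population = 415.14 + 143.60 = 558.74 thousand.
Unemployment rate = 17.80 / 415.14 = 4.29%.
Labor force participation rate = 415.14 / 558.74 = 74.30%.

Unemployment rate ≈ 4.29%; labor force participation rate ≈ 74.30%.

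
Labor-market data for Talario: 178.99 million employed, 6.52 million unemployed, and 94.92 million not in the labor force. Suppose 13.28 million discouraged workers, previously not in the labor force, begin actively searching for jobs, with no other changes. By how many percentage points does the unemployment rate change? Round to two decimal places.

Initially, labor force = 178.99 + 6.52 = 185.51 million, so u = 6.52/185.51 = 3.51%.
After the change, unemployed and labor force both rise by 13.28 → E = 178.99, U = 19.80, labor force = 198.79 million.
New unemployment rate = 19.80 / 198.79 = 9.96%.
Change = 9.96% − 3.51% = +6.45 percentage points.

The unemployment rate changes by +6.45 percentage points.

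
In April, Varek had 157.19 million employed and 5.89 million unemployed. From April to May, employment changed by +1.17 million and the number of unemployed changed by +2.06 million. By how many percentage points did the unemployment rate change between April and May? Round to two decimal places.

The unemployment rate changed by +1.17 percentage points.

April: labor force = 157.19 + 5.89 = 163.08; u = 5.89/163.08 = 3.61%.
May: labor force = 158.36 + 7.95 = 166.31; u = 7.95/166.31 = 4.78%.
Change = 4.78% − 3.61% = +1.17 pp.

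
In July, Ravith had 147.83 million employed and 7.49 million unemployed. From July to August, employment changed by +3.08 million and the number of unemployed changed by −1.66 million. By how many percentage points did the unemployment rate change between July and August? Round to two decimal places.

July: labor force = 147.83 + 7.49 = 155.32; u = 7.49/155.32 = 4.82%.
August: labor force = 150.91 + 5.83 = 156.74; u = 5.83/156.74 = 3.72%.
Change = 3.72% − 4.82% = −1.10 pp.

The unemployment rate changed by −1.10 percentage points.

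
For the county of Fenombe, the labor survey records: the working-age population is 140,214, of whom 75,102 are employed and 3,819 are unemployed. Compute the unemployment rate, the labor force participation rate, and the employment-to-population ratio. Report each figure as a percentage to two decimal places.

Unemployment rate ≈ 4.84%; labor force participation rate ≈ 56.29%; employment-population ratio ≈ 53.56%.

Labor force = employed + unemployed = 75,102 + 3,819 = 78,921.
Unemployment rate = 3,819 / 78,921 = 4.84%.
Labor force participation rate = 78,921 / 140,214 = 56.29%.
Employment-population ratio = 75,102 / 140,214 = 53.56%.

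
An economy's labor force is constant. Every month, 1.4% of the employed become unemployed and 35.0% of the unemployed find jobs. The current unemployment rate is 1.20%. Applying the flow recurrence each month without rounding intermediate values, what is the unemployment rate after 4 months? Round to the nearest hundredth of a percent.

With a fixed labor force, u_{t+1} = u_t + s·(1−u_t) − f·u_t = u_t·(1−s−f) + s.
Here 1−s−f = 0.636 and s = 0.014.
u_1 = 0.012000 × 0.636 + 0.014 = 0.021632.
u_2 = 0.021632 × 0.636 + 0.014 = 0.027758.
u_3 = 0.027758 × 0.636 + 0.014 = 0.031654.
u_4 = 0.031654 × 0.636 + 0.014 = 0.034132.

Unemployment rate after four months ≈ 3.41%.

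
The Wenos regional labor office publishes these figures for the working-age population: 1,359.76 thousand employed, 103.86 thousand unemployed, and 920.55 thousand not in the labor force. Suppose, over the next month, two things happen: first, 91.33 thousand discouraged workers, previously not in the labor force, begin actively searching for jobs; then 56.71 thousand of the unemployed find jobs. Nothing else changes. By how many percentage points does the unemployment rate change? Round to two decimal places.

Initially, labor force = 1,359.76 + 103.86 = 1,463.62 thousand, so u = 103.86/1,463.62 = 7.10%.
After the first change, unemployed and labor force both rise by 91.33 → E = 1,359.76, U = 195.19, labor force = 1,554.95 thousand.
After the second change, unemployed falls and employed rises by 56.71; labor force unchanged → E = 1,416.47, U = 138.48, labor force = 1,554.95 thousand.
New unemployment rate = 138.48 / 1,554.95 = 8.91%.
Change = 8.91% − 7.10% = +1.81 percentage points.

The unemployment rate changes by +1.81 percentage points.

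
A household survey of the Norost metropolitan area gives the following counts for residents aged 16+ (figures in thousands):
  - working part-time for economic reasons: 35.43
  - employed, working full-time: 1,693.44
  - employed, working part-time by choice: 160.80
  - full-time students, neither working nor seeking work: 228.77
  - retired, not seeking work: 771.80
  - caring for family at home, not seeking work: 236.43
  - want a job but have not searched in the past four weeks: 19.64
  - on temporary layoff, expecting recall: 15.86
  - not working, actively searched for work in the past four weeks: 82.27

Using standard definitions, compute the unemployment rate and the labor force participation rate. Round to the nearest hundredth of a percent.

Unemployment rate ≈ 4.94%; labor force participation rate ≈ 61.27%.

Employed = 35.43 + 1,693.44 + 160.80 = 1,889.67 thousand (anyone who worked, including part-time for economic reasons, counts as employed).
Unemployed = 15.86 + 82.27 = 98.13 thousand (jobless and actively searching, or on temporary layoff).
Labor force = 1,889.67 + 98.13 = 1,987.80 thousand.
Not in labor force = 228.77 + 771.80 + 236.43 + 19.64 = 1,256.64 thousand (those not working and not actively searching are outside the labor force — including those who want a job but have given up searching).
Civilian working-age population = 1,987.80 + 1,256.64 = 3,244.44 thousand.
Unemployment rate = 98.13 / 1,987.80 = 4.94%.
Labor force participation rate = 1,987.80 / 3,244.44 = 61.27%.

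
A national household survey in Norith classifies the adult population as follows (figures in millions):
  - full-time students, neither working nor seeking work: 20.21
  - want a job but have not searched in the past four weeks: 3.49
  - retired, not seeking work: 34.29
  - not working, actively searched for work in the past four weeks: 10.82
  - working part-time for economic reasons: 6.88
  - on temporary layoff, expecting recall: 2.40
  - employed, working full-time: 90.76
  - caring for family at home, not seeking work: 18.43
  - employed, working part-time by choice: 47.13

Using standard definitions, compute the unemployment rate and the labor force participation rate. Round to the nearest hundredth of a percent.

Employed = 6.88 + 90.76 + 47.13 = 144.77 million (anyone who worked, including part-time for economic reasons, counts as employed).
Unemployed = 10.82 + 2.40 = 13.22 million (jobless and actively searching, or on temporary layoff).
Labor force = 144.77 + 13.22 = 157.99 million.
Not in labor force = 20.21 + 3.49 + 34.29 + 18.43 = 76.42 million (those not working and not actively searching are outside the labor force — including those who want a job but have given up searching).
Civilian working-age population = 157.99 + 76.42 = 234.41 million.
Unemployment rate = 13.22 / 157.99 = 8.37%.
Labor force participation rate = 157.99 / 234.41 = 67.40%.

Unemployment rate ≈ 8.37%; labor force participation rate ≈ 67.40%.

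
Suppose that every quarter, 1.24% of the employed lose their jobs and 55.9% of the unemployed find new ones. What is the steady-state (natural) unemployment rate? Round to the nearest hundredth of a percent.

Steady-state unemployment rate ≈ 2.17%.

At steady state the flows balance: s·E = f·U, so U/(E+U) = s/(s+f).
u* = 1.24 / (1.24 + 55.9) = 1.24 / 57.14 = 2.17%.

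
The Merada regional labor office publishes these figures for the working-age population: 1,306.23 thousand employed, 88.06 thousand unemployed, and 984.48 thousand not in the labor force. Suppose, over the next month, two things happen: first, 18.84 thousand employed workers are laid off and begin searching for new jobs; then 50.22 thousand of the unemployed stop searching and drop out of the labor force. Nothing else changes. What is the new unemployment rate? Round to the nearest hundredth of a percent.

New unemployment rate ≈ 4.22%.

Initially, labor force = 1,306.23 + 88.06 = 1,394.29 thousand, so u = 88.06/1,394.29 = 6.32%.
After the first change, employed falls and unemployed rises by 18.84; labor force unchanged → E = 1,287.39, U = 106.90, labor force = 1,394.29 thousand.
After the second change, unemployed and labor force both fall by 50.22 → E = 1,287.39, U = 56.68, labor force = 1,344.07 thousand.
New unemployment rate = 56.68 / 1,344.07 = 4.22%.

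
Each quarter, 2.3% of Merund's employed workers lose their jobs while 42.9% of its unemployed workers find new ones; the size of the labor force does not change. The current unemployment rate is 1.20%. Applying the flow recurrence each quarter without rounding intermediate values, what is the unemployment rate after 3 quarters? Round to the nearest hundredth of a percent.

With a fixed labor force, u_{t+1} = u_t + s·(1−u_t) − f·u_t = u_t·(1−s−f) + s.
Here 1−s−f = 0.548 and s = 0.023.
u_1 = 0.012000 × 0.548 + 0.023 = 0.029576.
u_2 = 0.029576 × 0.548 + 0.023 = 0.039208.
u_3 = 0.039208 × 0.548 + 0.023 = 0.044486.

Unemployment rate after three quarters ≈ 4.45%.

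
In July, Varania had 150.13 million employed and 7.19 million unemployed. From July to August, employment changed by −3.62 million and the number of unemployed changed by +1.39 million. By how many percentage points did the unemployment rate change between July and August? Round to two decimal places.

July: labor force = 150.13 + 7.19 = 157.32; u = 7.19/157.32 = 4.57%.
August: labor force = 146.51 + 8.58 = 155.09; u = 8.58/155.09 = 5.53%.
Change = 5.53% − 4.57% = +0.96 pp.

The unemployment rate changed by +0.96 percentage points.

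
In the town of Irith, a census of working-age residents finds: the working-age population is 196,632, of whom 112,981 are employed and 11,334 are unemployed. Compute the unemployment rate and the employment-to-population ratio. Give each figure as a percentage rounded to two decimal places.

Unemployment rate ≈ 9.12%; employment-population ratio ≈ 57.46%.

Labor force = employed + unemployed = 112,981 + 11,334 = 124,315.
Unemployment rate = 11,334 / 124,315 = 9.12%.
Employment-population ratio = 112,981 / 196,632 = 57.46%.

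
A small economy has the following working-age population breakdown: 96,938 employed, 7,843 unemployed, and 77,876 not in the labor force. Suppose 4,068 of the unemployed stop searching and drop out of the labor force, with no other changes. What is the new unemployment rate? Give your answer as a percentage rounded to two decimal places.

Initially, labor force = 96,938 + 7,843 = 104,781, so u = 7,843/104,781 = 7.49%.
After the change, unemployed and labor force both fall by 4,068 → E = 96,938, U = 3,775, labor force = 100,713.
New unemployment rate = 3,775 / 100,713 = 3.75%.

New unemployment rate ≈ 3.75%.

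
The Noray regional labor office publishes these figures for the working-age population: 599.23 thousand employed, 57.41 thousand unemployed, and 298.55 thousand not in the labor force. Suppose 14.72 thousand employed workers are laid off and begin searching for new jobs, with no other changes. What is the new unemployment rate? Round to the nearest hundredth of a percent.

New unemployment rate ≈ 10.98%.

Initially, labor force = 599.23 + 57.41 = 656.64 thousand, so u = 57.41/656.64 = 8.74%.
After the change, employed falls and unemployed rises by 14.72; labor force unchanged → E = 584.51, U = 72.13, labor force = 656.64 thousand.
New unemployment rate = 72.13 / 656.64 = 10.98%.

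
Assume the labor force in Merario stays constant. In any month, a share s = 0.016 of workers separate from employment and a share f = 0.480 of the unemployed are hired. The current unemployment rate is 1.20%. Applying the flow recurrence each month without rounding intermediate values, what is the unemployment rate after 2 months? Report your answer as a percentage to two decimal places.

With a fixed labor force, u_{t+1} = u_t + s·(1−u_t) − f·u_t = u_t·(1−s−f) + s.
Here 1−s−f = 0.504 and s = 0.016.
u_1 = 0.012000 × 0.504 + 0.016 = 0.022048.
u_2 = 0.022048 × 0.504 + 0.016 = 0.027112.

Unemployment rate after two months ≈ 2.71%.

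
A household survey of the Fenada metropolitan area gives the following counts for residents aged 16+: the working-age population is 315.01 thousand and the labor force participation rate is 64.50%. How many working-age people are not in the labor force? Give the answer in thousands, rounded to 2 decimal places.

About 111.83 thousand are not in the labor force.

Share not in the labor force = 1 − 0.6450 = 0.3550.
Not in labor force = 0.3550 × 315.01 ≈ 111.83 thousand.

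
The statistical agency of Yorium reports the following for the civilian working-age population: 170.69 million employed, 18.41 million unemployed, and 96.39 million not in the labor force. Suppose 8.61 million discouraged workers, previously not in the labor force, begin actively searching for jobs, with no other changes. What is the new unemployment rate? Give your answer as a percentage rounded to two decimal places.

Initially, labor force = 170.69 + 18.41 = 189.10 million, so u = 18.41/189.10 = 9.74%.
After the change, unemployed and labor force both rise by 8.61 → E = 170.69, U = 27.02, labor force = 197.71 million.
New unemployment rate = 27.02 / 197.71 = 13.67%.

New unemployment rate ≈ 13.67%.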